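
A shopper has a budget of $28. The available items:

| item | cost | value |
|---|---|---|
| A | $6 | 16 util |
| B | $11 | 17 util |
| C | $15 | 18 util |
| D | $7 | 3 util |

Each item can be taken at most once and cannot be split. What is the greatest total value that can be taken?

37 util

Check high-value combinations within $28:
- A+C+D: cost 6+15+7=28, value 16+18+3=37
- A+B+D: cost 6+11+7=24, value 16+17+3=36
- B+C: cost 11+15=26, value 17+18=35
- A+C: cost 6+15=21, value 16+18=34
- A+B: cost 6+11=17, value 16+17=33
Best: 37 util.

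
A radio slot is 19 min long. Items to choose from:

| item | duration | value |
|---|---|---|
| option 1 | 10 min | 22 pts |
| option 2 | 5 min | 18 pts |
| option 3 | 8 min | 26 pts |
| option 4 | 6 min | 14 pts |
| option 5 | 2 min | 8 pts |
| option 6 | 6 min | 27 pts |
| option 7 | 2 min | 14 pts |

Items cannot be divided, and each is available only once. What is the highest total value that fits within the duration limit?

Check high-value combinations within 19 min:
- option 3+option 5+option 6+option 7: duration 8+2+6+2=18, value 26+8+27+14=75
- option 2+option 4+option 6+option 7: duration 5+6+6+2=19, value 18+14+27+14=73
- option 2+option 3+option 6: duration 5+8+6=19, value 18+26+27=71
Best: 75 pts.

75 pts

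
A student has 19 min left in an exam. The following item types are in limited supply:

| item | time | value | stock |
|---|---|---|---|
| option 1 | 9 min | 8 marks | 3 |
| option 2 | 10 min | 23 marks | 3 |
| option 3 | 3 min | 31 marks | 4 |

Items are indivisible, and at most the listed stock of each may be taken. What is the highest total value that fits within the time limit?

124 marks

Best selections within time 19 and stock limits:
- 4×option 3: time 12, value 124
- 1×option 2 + 3×option 3: time 19, value 116
- 1×option 1 + 3×option 3: time 18, value 101
Best: 124 marks.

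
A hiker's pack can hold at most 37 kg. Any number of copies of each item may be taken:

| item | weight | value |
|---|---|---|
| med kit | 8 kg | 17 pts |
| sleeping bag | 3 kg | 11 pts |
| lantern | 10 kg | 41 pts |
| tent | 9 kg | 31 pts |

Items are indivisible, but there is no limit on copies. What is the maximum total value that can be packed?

145 pts

Best value-per-unit is lantern at 41/10; filling with it alone gives 3×41 = 123.
Optimal mix: 2×sleeping bag + 3×lantern → weight 36, value 145.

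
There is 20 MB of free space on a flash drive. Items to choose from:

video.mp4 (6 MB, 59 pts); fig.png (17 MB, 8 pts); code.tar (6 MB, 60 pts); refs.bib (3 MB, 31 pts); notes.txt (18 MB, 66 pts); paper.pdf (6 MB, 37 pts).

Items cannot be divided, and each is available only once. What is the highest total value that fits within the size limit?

Check high-value combinations within 20 MB:
- video.mp4+code.tar+paper.pdf: size 6+6+6=18, value 59+60+37=156
- video.mp4+code.tar+refs.bib: size 6+6+3=15, value 59+60+31=150
- code.tar+refs.bib+paper.pdf: size 6+3+6=15, value 60+31+37=128
Best: 156 pts.

156 pts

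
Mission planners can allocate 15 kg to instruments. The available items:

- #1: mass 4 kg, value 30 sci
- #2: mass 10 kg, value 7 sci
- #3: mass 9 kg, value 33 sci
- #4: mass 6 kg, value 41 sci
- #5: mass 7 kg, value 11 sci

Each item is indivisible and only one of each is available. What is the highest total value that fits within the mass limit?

74 sci

Check high-value combinations within 15 kg:
- #3+#4: mass 9+6=15, value 33+41=74
- #1+#4: mass 4+6=10, value 30+41=71
- #1+#3: mass 4+9=13, value 30+33=63
- #4+#5: mass 6+7=13, value 41+11=52
- #4: mass 6, value 41
Best: 74 sci.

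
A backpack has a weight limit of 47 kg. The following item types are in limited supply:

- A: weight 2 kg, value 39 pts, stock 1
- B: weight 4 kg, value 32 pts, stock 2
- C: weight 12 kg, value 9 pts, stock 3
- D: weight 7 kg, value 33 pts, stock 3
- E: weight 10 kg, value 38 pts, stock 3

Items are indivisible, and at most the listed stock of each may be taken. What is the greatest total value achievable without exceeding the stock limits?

250 pts

Best selections within weight 47 and stock limits:
- 1×A + 2×B + 1×D + 3×E: weight 47, value 250
- 1×A + 1×B + 3×D + 2×E: weight 47, value 246
Best: 250 pts.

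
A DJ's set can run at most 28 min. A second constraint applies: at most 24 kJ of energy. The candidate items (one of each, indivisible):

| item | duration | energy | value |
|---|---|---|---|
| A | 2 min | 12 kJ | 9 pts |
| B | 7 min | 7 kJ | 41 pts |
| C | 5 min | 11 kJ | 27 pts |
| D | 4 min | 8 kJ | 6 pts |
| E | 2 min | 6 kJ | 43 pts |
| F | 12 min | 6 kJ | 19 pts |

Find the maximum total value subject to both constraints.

Feasible sets respecting both limits:
- B+C+E: duration 14, energy 24, value 111
- B+E+F: duration 21, energy 19, value 103
- B+D+E: duration 13, energy 21, value 90
- C+E+F: duration 19, energy 23, value 89
Best: 111 pts.

111 pts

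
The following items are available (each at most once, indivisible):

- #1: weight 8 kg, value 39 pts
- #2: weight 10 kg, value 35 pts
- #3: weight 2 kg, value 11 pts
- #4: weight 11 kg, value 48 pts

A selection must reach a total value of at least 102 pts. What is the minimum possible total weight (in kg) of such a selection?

Subsets with value ≥ 102, sorted by total weight:
- #1+#2+#4: weight 29, value 122
- #1+#2+#3+#4: weight 31, value 133
Minimum weight: 29 kg.

29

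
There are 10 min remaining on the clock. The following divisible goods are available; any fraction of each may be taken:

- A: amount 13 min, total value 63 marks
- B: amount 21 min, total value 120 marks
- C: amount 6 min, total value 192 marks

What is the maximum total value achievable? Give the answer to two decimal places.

214.86

Take in order of value per unit:
- C (192/6 per unit): all 6 → value 192, running total 192.00
- B (120/21 per unit): 4 of 21 → value 4×120/21 = 22.8571, running total 214.86
Total 214.86.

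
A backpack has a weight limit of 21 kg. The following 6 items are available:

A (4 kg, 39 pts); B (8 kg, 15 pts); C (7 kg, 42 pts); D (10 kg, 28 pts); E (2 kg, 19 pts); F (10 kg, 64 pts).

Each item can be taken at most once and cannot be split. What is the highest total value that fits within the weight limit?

145 pts

Check high-value combinations within 21 kg:
- A+C+F: weight 4+7+10=21, value 39+42+64=145
- C+E+F: weight 7+2+10=19, value 42+19+64=125
- A+E+F: weight 4+2+10=16, value 39+19+64=122
- A+B+C+E: weight 4+8+7+2=21, value 39+15+42+19=115
Best: 145 pts.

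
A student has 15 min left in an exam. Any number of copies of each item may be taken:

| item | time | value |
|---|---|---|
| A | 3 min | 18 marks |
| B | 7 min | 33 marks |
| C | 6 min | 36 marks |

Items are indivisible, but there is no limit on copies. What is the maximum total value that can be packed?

90 marks

Best value-per-unit is A at 18/3, and filling with it alone uses time 5×3=15. No mix of the others beats 5×18 = 90.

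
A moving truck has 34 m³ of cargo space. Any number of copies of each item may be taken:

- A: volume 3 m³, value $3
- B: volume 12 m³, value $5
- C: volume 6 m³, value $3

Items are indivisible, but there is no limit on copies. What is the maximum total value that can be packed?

$33

Best value-per-unit is A at 3/3, and filling with it alone uses volume 11×3=33. No mix of the others beats 11×3 = 33.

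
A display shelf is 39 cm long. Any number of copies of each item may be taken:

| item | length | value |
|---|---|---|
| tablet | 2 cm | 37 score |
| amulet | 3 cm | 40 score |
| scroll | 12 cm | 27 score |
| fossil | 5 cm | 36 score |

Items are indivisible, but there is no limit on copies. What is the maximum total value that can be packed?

Best value-per-unit is tablet at 37/2; filling with it alone gives 19×37 = 703.
Optimal mix: 18×tablet + 1×amulet → length 39, value 706.

706 score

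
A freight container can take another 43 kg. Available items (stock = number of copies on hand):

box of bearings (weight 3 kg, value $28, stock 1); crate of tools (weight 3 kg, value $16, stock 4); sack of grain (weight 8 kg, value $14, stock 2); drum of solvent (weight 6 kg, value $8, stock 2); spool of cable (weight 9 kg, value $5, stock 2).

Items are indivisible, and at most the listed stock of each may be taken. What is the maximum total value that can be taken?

$136

Top feasible selections:
- 1×box of bearings + 4×crate of tools + 2×sack of grain + 2×drum of solvent: weight 43, value 136
- 1×box of bearings + 4×crate of tools + 2×sack of grain + 1×drum of solvent: weight 37, value 128
- 1×box of bearings + 4×crate of tools + 2×sack of grain + 1×spool of cable: weight 40, value 125
- 1×box of bearings + 4×crate of tools + 1×sack of grain + 2×drum of solvent: weight 35, value 122
Best: $136.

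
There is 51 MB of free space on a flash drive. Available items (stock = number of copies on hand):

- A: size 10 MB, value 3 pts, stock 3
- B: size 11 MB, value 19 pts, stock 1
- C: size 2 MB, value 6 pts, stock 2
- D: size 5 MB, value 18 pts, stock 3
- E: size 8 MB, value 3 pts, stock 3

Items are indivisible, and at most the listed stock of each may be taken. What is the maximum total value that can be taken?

91 pts

Best selections within size 51 and stock limits:
- 1×B + 2×C + 3×D + 2×E: size 46, value 91
- 1×A + 1×B + 2×C + 3×D + 1×E: size 48, value 91
- 2×A + 1×B + 2×C + 3×D: size 50, value 91
Best: 91 pts.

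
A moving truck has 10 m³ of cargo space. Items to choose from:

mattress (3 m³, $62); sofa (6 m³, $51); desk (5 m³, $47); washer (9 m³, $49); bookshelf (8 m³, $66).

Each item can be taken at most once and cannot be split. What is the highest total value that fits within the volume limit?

$113

Check high-value combinations within 10 m³:
- mattress+sofa: volume 3+6=9, value 62+51=113
- mattress+desk: volume 3+5=8, value 62+47=109
- bookshelf: volume 8, value 66
- mattress: volume 3, value 62
- sofa: volume 6, value 51
Best: $113.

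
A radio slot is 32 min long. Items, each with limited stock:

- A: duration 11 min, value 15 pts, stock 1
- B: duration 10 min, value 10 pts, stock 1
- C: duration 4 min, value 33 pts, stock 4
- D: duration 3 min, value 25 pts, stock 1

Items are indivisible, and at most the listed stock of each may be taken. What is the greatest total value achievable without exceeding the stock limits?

172 pts

Top feasible selections:
- 1×A + 4×C + 1×D: duration 30, value 172
- 1×B + 4×C + 1×D: duration 29, value 167
- 4×C + 1×D: duration 19, value 157
Best: 172 pts.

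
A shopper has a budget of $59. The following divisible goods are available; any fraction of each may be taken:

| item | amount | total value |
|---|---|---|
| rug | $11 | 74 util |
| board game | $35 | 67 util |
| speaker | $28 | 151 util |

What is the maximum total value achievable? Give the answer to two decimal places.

Take in order of value per unit:
- rug (74/11 per unit): all 11 → value 74, running total 74.00
- speaker (151/28 per unit): all 28 → value 151, running total 225.00
- board game (67/35 per unit): 20 of 35 → value 20×67/35 = 38.2857, running total 263.29
Total 263.29.

263.29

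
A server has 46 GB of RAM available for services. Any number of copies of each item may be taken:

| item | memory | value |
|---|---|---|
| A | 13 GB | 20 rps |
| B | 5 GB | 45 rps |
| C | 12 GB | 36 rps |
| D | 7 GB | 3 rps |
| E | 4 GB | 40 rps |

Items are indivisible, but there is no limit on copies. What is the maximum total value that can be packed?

Best value-per-unit is E at 40/4; filling with it alone gives 11×40 = 440.
Optimal mix: 2×B + 9×E → memory 46, value 450.

450 rps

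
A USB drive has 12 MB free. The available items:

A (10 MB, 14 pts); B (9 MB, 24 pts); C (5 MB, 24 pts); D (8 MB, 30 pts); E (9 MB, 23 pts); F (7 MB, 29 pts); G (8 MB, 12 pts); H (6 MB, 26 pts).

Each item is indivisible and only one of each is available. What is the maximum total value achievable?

Check high-value combinations within 12 MB:
- C+F: size 5+7=12, value 24+29=53
- C+H: size 5+6=11, value 24+26=50
- D: size 8, value 30
Best: 53 pts.

53 pts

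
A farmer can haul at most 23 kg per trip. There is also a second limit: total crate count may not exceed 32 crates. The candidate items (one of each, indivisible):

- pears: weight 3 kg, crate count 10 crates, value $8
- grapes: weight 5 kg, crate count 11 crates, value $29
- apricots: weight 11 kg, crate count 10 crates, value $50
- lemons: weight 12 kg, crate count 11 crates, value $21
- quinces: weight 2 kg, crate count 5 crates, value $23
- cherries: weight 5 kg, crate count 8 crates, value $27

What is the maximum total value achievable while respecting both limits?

Feasible sets respecting both limits:
- grapes+apricots+cherries: weight 21, crate count 29, value 106
- grapes+apricots+quinces: weight 18, crate count 26, value 102
- apricots+quinces+cherries: weight 18, crate count 23, value 100
- pears+grapes+apricots: weight 19, crate count 31, value 87
Best: $106.

$106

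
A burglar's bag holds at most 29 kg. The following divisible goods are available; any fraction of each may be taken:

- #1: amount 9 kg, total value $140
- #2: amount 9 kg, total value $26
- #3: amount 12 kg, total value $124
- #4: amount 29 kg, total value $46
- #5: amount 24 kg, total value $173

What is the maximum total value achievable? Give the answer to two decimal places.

Take in order of value per unit:
- #1 (140/9 per unit): all 9 → value 140, running total 140.00
- #3 (124/12 per unit): all 12 → value 124, running total 264.00
- #5 (173/24 per unit): 8 of 24 → value 8×173/24 = 57.6667, running total 321.67
Total 321.67.

321.67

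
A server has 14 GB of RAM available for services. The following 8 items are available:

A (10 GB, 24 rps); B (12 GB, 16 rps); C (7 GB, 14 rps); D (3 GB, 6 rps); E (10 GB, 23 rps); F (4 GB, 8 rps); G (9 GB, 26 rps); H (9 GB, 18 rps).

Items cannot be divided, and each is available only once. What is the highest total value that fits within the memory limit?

Check high-value combinations within 14 GB:
- F+G: memory 4+9=13, value 8+26=34
- D+G: memory 3+9=12, value 6+26=32
- A+F: memory 10+4=14, value 24+8=32
- E+F: memory 10+4=14, value 23+8=31
- A+D: memory 10+3=13, value 24+6=30
Best: 34 rps.

34 rps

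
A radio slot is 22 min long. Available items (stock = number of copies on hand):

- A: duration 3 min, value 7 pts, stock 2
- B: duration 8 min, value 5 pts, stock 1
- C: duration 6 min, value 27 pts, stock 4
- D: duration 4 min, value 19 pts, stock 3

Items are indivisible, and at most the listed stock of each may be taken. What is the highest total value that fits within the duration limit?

100 pts

Top feasible selections:
- 3×C + 1×D: duration 22, value 100
- 2×C + 2×D: duration 20, value 92
- 1×A + 1×C + 3×D: duration 21, value 91
Best: 100 pts.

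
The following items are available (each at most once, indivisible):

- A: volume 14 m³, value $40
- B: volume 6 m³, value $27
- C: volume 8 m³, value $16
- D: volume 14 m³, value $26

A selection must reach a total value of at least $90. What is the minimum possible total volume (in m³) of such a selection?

Subsets with value ≥ 90, sorted by total volume:
- A+B+D: volume 34, value 93
- A+B+C+D: volume 42, value 109
Minimum volume: 34 m³.

34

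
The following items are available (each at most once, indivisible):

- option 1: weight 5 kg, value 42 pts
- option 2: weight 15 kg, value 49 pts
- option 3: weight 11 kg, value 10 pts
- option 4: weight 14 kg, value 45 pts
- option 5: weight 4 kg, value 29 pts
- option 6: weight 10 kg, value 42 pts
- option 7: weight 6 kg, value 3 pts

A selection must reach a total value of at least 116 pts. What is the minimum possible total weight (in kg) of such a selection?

Subsets with value ≥ 116, sorted by total weight:
- option 1+option 4+option 5: weight 23, value 116
- option 1+option 2+option 5: weight 24, value 120
- option 1+option 5+option 6+option 7: weight 25, value 116
- option 4+option 5+option 6: weight 28, value 116
Minimum weight: 23 kg.

23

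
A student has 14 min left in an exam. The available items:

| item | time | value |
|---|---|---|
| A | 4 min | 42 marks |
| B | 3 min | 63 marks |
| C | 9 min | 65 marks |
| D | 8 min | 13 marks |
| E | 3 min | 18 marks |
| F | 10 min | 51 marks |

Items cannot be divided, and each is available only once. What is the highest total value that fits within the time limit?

128 marks

Check high-value combinations within 14 min:
- B+C: time 3+9=12, value 63+65=128
- A+B+E: time 4+3+3=10, value 42+63+18=123
- B+F: time 3+10=13, value 63+51=114
- A+C: time 4+9=13, value 42+65=107
Best: 128 marks.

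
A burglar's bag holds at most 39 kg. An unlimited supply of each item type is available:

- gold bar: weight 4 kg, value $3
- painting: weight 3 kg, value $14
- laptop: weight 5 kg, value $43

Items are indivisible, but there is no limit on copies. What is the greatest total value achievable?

$315

Best value-per-unit is laptop at 43/5; filling with it alone gives 7×43 = 301.
Optimal mix: 1×painting + 7×laptop → weight 38, value 315.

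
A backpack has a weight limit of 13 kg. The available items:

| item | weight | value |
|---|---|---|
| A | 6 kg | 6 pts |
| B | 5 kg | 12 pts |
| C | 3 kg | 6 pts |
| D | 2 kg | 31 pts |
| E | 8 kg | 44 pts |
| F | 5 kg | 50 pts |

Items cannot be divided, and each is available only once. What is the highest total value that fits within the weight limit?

Check high-value combinations within 13 kg:
- E+F: weight 8+5=13, value 44+50=94
- B+D+F: weight 5+2+5=12, value 12+31+50=93
- C+D+F: weight 3+2+5=10, value 6+31+50=87
- A+D+F: weight 6+2+5=13, value 6+31+50=87
- D+F: weight 2+5=7, value 31+50=81
Best: 94 pts.

94 pts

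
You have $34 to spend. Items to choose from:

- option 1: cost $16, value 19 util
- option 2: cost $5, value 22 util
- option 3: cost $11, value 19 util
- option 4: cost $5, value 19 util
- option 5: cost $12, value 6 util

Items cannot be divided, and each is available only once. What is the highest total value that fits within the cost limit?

66 util

Check high-value combinations within $34:
- option 2+option 3+option 4+option 5: cost 5+11+5+12=33, value 22+19+19+6=66
- option 2+option 3+option 4: cost 5+11+5=21, value 22+19+19=60
- option 1+option 2+option 4: cost 16+5+5=26, value 19+22+19=60
Best: 66 util.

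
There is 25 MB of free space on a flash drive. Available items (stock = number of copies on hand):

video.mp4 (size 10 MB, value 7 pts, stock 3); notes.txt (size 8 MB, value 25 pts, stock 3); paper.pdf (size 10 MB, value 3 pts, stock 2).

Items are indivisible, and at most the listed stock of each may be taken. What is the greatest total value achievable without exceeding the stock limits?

75 pts

Best selections within size 25 and stock limits:
- 3×notes.txt: size 24, value 75
- 2×notes.txt: size 16, value 50
- 1×video.mp4 + 1×notes.txt: size 18, value 32
- 1×notes.txt + 1×paper.pdf: size 18, value 28
Best: 75 pts.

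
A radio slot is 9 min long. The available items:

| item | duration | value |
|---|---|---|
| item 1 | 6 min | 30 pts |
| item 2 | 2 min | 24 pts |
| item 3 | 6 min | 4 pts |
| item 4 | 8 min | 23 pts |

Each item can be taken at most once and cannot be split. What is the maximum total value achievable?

54 pts

Check high-value combinations within 9 min:
- item 1+item 2: duration 6+2=8, value 30+24=54
- item 1: duration 6, value 30
- item 2+item 3: duration 2+6=8, value 24+4=28
- item 2: duration 2, value 24
Best: 54 pts.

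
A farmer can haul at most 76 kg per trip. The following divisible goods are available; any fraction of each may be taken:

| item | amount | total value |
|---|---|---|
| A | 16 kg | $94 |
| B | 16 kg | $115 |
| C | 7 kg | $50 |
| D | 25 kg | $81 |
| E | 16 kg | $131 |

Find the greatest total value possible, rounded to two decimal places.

458.04

Take in order of value per unit:
- E (131/16 per unit): all 16 → value 131, running total 131.00
- B (115/16 per unit): all 16 → value 115, running total 246.00
- C (50/7 per unit): all 7 → value 50, running total 296.00
- A (94/16 per unit): all 16 → value 94, running total 390.00
- D (81/25 per unit): 21 of 25 → value 21×81/25 = 68.0400, running total 458.04
Total 458.04.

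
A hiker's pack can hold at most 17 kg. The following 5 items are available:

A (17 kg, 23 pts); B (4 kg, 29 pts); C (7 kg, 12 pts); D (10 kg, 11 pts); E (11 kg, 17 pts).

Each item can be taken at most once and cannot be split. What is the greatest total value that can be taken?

Check high-value combinations within 17 kg:
- B+E: weight 4+11=15, value 29+17=46
- B+C: weight 4+7=11, value 29+12=41
- B+D: weight 4+10=14, value 29+11=40
- B: weight 4, value 29
Best: 46 pts.

46 pts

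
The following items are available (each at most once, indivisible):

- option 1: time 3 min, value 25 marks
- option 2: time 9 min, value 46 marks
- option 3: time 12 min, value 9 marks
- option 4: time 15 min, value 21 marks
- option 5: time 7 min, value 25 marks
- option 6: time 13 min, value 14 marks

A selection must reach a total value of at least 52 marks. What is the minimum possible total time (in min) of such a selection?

12

Subsets with value ≥ 52, sorted by total time:
- option 1+option 2: time 12, value 71
- option 2+option 5: time 16, value 71
- option 1+option 2+option 5: time 19, value 96
Minimum time: 12 min.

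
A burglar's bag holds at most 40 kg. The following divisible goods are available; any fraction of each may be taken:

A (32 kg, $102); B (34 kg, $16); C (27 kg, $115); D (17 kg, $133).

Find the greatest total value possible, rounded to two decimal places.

Take in order of value per unit:
- D (133/17 per unit): all 17 → value 133, running total 133.00
- C (115/27 per unit): 23 of 27 → value 23×115/27 = 97.9630, running total 230.96
Total 230.96.

230.96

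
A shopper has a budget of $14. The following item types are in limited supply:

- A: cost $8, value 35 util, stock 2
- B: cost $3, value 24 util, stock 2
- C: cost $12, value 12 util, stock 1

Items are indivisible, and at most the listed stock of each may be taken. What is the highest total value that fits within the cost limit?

Top feasible selections:
- 1×A + 2×B: cost 14, value 83
- 1×A + 1×B: cost 11, value 59
Best: 83 util.

83 util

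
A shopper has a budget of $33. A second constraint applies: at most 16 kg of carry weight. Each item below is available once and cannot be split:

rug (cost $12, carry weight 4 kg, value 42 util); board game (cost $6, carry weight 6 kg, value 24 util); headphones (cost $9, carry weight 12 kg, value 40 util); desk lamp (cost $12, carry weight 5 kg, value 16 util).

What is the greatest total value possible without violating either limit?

Feasible sets respecting both limits:
- rug+headphones: cost 21, carry weight 16, value 82
- rug+board game+desk lamp: cost 30, carry weight 15, value 82
- rug+board game: cost 18, carry weight 10, value 66
Best: 82 util.

82 util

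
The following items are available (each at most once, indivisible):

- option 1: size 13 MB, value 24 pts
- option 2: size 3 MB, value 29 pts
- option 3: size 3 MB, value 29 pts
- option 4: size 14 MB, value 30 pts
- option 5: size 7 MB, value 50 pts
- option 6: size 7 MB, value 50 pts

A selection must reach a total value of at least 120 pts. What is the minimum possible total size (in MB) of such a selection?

Subsets with value ≥ 120, sorted by total size:
- option 2+option 5+option 6: size 17, value 129
- option 3+option 5+option 6: size 17, value 129
- option 2+option 3+option 5+option 6: size 20, value 158
Minimum size: 17 MB.

17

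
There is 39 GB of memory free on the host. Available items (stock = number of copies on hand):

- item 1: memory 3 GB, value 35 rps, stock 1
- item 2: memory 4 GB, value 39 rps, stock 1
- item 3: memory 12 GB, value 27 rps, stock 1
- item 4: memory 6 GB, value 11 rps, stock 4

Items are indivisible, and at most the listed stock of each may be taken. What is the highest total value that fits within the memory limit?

Best selections within memory 39 and stock limits:
- 1×item 1 + 1×item 2 + 1×item 3 + 3×item 4: memory 37, value 134
- 1×item 1 + 1×item 2 + 1×item 3 + 2×item 4: memory 31, value 123
- 1×item 1 + 1×item 2 + 4×item 4: memory 31, value 118
Best: 134 rps.

134 rps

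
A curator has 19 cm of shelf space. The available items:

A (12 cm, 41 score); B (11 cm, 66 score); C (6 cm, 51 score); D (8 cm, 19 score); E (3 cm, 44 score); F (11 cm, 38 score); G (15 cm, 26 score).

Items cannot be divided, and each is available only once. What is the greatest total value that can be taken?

This is a 0/1 knapsack; check combinations near the capacity.
- B+C: length 11+6=17, value 66+51=117
- C+D+E: length 6+8+3=17, value 51+19+44=114
- B+E: length 11+3=14, value 66+44=110
Best: 117 score.

117 score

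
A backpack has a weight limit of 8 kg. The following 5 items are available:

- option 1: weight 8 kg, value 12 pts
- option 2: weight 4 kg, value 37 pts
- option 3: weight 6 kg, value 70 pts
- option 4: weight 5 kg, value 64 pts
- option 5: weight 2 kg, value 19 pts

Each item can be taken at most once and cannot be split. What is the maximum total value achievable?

This is a 0/1 knapsack; check combinations near the capacity.
- option 3+option 5: weight 6+2=8, value 70+19=89
- option 4+option 5: weight 5+2=7, value 64+19=83
- option 3: weight 6, value 70
- option 4: weight 5, value 64
- option 2+option 5: weight 4+2=6, value 37+19=56
Best: 89 pts.

89 pts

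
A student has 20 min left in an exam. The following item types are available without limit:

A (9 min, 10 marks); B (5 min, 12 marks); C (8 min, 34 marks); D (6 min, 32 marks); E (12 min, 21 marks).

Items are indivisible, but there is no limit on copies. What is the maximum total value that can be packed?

98 marks

Best value-per-unit is D at 32/6; filling with it alone gives 3×32 = 96.
Optimal mix: 1×C + 2×D → time 20, value 98.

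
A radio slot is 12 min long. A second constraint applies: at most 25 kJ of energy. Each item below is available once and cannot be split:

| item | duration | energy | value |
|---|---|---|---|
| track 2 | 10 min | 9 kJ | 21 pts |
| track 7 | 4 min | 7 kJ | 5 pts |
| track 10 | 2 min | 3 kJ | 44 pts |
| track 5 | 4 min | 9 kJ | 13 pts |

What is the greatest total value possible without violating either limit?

Feasible sets respecting both limits:
- track 2+track 10: duration 12, energy 12, value 65
- track 7+track 10+track 5: duration 10, energy 19, value 62
- track 10+track 5: duration 6, energy 12, value 57
- track 7+track 10: duration 6, energy 10, value 49
Best: 65 pts.

65 pts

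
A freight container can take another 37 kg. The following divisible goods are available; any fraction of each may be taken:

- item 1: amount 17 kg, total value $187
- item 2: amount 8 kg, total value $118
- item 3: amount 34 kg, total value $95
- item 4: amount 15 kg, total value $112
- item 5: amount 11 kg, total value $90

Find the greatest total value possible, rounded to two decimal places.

Take in order of value per unit:
- item 2 (118/8 per unit): all 8 → value 118, running total 118.00
- item 1 (187/17 per unit): all 17 → value 187, running total 305.00
- item 5 (90/11 per unit): all 11 → value 90, running total 395.00
- item 4 (112/15 per unit): 1 of 15 → value 1×112/15 = 7.4667, running total 402.47
Total 402.47.

402.47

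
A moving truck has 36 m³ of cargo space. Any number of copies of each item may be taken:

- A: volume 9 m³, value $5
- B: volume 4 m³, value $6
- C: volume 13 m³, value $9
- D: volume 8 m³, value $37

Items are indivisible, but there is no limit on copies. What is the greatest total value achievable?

Best value-per-unit is D at 37/8; filling with it alone gives 4×37 = 148.
Optimal mix: 1×B + 4×D → volume 36, value 154.

$154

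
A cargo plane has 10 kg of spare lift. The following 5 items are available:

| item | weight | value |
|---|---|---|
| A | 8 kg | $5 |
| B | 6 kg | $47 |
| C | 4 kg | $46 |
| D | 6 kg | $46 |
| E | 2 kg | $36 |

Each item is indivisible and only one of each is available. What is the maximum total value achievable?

$93

Check high-value combinations within 10 kg:
- B+C: weight 6+4=10, value 47+46=93
- C+D: weight 4+6=10, value 46+46=92
- B+E: weight 6+2=8, value 47+36=83
Best: $93.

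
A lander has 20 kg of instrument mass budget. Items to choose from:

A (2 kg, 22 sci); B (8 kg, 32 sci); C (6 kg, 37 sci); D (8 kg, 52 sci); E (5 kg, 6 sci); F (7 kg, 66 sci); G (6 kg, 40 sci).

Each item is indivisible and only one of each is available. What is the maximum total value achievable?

Check high-value combinations within 20 kg:
- C+F+G: mass 6+7+6=19, value 37+66+40=143
- A+D+F: mass 2+8+7=17, value 22+52+66=140
- A+E+F+G: mass 2+5+7+6=20, value 22+6+66+40=134
- A+C+E+F: mass 2+6+5+7=20, value 22+37+6+66=131
Best: 143 sci.

143 sci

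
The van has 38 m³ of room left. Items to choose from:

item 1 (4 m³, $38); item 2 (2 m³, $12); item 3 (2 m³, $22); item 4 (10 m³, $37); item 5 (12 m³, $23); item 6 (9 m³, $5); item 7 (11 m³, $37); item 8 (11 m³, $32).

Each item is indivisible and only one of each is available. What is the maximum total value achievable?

$166

Check high-value combinations within 38 m³:
- item 1+item 3+item 4+item 7+item 8: volume 4+2+10+11+11=38, value 38+22+37+37+32=166
- item 1+item 2+item 4+item 7+item 8: volume 4+2+10+11+11=38, value 38+12+37+37+32=156
- item 1+item 2+item 3+item 4+item 6+item 7: volume 4+2+2+10+9+11=38, value 38+12+22+37+5+37=151
Best: $166.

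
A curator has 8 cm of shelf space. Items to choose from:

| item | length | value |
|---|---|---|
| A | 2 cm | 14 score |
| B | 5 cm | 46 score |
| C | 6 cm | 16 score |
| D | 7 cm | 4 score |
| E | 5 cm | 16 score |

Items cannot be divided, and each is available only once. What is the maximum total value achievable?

60 score

Check high-value combinations within 8 cm:
- A+B: length 2+5=7, value 14+46=60
- B: length 5, value 46
- A+E: length 2+5=7, value 14+16=30
Best: 60 score.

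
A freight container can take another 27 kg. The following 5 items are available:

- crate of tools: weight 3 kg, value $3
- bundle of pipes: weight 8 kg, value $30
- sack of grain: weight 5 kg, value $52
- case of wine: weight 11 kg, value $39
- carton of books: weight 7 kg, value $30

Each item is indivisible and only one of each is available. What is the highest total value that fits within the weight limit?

Check high-value combinations within 27 kg:
- crate of tools+sack of grain+case of wine+carton of books: weight 3+5+11+7=26, value 3+52+39+30=124
- crate of tools+bundle of pipes+sack of grain+case of wine: weight 3+8+5+11=27, value 3+30+52+39=124
- sack of grain+case of wine+carton of books: weight 5+11+7=23, value 52+39+30=121
Best: $124.

$124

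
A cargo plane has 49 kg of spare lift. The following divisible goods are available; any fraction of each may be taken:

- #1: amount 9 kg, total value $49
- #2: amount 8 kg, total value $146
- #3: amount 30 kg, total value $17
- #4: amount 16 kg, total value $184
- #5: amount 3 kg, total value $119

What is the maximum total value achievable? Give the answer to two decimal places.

Take in order of value per unit:
- #5 (119/3 per unit): all 3 → value 119, running total 119.00
- #2 (146/8 per unit): all 8 → value 146, running total 265.00
- #4 (184/16 per unit): all 16 → value 184, running total 449.00
- #1 (49/9 per unit): all 9 → value 49, running total 498.00
- #3 (17/30 per unit): 13 of 30 → value 13×17/30 = 7.3667, running total 505.37
Total 505.37.

505.37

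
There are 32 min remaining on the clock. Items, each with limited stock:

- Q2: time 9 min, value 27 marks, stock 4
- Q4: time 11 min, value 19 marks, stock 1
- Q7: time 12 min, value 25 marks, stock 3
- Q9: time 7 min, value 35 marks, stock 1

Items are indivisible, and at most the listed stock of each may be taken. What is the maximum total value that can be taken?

89 marks

Top feasible selections:
- 2×Q2 + 1×Q9: time 25, value 89
- 1×Q2 + 1×Q7 + 1×Q9: time 28, value 87
Best: 89 marks.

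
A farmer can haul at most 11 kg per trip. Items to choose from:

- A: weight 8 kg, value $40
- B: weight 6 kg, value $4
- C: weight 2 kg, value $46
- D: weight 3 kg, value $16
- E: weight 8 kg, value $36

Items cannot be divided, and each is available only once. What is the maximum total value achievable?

This is a 0/1 knapsack; check combinations near the capacity.
- A+C: weight 8+2=10, value 40+46=86
- C+E: weight 2+8=10, value 46+36=82
- B+C+D: weight 6+2+3=11, value 4+46+16=66
- C+D: weight 2+3=5, value 46+16=62
- A+D: weight 8+3=11, value 40+16=56
Best: $86.

$86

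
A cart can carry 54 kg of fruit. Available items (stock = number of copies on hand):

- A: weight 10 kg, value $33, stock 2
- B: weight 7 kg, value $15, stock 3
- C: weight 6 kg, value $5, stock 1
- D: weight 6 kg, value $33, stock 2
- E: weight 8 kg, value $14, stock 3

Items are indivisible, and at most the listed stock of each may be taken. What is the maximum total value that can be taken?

$177

Best selections within weight 54 and stock limits:
- 2×A + 3×B + 2×D: weight 53, value 177
- 2×A + 2×B + 2×D + 1×E: weight 54, value 176
Best: $177.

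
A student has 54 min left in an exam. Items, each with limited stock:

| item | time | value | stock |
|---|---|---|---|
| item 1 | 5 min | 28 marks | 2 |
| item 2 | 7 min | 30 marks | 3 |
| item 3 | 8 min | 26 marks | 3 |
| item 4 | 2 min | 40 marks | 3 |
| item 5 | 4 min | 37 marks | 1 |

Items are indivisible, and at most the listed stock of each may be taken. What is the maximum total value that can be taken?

Best selections within time 54 and stock limits:
- 2×item 1 + 3×item 2 + 1×item 3 + 3×item 4 + 1×item 5: time 49, value 329
- 1×item 1 + 3×item 2 + 2×item 3 + 3×item 4 + 1×item 5: time 52, value 327
Best: 329 marks.

329 marks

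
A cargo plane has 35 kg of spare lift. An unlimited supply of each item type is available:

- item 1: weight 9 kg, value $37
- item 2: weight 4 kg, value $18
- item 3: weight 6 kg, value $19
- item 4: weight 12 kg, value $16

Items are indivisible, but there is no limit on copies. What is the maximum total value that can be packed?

Best value-per-unit is item 2 at 18/4; filling with it alone gives 8×18 = 144.
Optimal mix: 3×item 1 + 2×item 2 → weight 35, value 147.

$147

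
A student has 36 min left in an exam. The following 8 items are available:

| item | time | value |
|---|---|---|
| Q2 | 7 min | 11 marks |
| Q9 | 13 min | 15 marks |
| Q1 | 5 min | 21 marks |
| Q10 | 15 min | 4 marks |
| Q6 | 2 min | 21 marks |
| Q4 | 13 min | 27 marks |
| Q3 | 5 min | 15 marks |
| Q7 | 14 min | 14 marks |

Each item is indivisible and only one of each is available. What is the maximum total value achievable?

95 marks

Check high-value combinations within 36 min:
- Q2+Q1+Q6+Q4+Q3: time 7+5+2+13+5=32, value 11+21+21+27+15=95
- Q1+Q6+Q4+Q3: time 5+2+13+5=25, value 21+21+27+15=84
- Q9+Q1+Q6+Q4: time 13+5+2+13=33, value 15+21+21+27=84
- Q2+Q9+Q1+Q6+Q3: time 7+13+5+2+5=32, value 11+15+21+21+15=83
Best: 95 marks.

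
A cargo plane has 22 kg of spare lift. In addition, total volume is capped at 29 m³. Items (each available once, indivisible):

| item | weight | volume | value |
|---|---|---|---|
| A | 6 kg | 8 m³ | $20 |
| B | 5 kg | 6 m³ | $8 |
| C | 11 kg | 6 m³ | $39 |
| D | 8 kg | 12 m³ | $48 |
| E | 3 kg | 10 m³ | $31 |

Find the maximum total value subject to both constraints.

$118

Feasible sets respecting both limits:
- C+D+E: weight 22, volume 28, value 118
- A+C+E: weight 20, volume 24, value 90
- C+D: weight 19, volume 18, value 87
Best: $118.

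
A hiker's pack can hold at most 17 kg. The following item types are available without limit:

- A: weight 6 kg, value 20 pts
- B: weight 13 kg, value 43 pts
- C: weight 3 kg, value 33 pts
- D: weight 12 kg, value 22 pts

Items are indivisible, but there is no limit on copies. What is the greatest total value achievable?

Best value-per-unit is C at 33/3, and filling with it alone uses weight 5×3=15. No mix of the others beats 5×33 = 165.

165 pts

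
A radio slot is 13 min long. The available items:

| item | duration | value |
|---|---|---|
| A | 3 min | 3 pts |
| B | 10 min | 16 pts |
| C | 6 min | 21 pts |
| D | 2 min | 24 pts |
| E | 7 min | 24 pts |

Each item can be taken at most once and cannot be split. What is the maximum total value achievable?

This is a 0/1 knapsack; check combinations near the capacity.
- A+D+E: duration 3+2+7=12, value 3+24+24=51
- D+E: duration 2+7=9, value 24+24=48
- A+C+D: duration 3+6+2=11, value 3+21+24=48
- C+D: duration 6+2=8, value 21+24=45
- C+E: duration 6+7=13, value 21+24=45
Best: 51 pts.

51 pts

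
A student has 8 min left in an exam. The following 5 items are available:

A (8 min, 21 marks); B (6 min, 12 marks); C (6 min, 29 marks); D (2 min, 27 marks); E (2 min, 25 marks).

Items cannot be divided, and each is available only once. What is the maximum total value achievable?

56 marks

Check high-value combinations within 8 min:
- C+D: time 6+2=8, value 29+27=56
- C+E: time 6+2=8, value 29+25=54
- D+E: time 2+2=4, value 27+25=52
Best: 56 marks.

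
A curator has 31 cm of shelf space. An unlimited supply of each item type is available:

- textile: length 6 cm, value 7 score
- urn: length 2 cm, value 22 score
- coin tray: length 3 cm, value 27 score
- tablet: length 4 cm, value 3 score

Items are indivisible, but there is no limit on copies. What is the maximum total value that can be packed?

Best value-per-unit is urn at 22/2; filling with it alone gives 15×22 = 330.
Optimal mix: 14×urn + 1×coin tray → length 31, value 335.

335 score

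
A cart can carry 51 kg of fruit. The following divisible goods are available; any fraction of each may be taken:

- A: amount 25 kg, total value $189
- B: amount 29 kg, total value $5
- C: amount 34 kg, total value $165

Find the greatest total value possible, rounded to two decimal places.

Take in order of value per unit:
- A (189/25 per unit): all 25 → value 189, running total 189.00
- C (165/34 per unit): 26 of 34 → value 26×165/34 = 126.1765, running total 315.18
Total 315.18.

315.18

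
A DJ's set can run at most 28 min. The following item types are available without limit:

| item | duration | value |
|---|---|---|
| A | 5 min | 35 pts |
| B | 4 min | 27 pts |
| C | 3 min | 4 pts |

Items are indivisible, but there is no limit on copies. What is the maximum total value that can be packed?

Best value-per-unit is A at 35/5; filling with it alone gives 5×35 = 175.
Optimal mix: 4×A + 2×B → duration 28, value 194.

194 pts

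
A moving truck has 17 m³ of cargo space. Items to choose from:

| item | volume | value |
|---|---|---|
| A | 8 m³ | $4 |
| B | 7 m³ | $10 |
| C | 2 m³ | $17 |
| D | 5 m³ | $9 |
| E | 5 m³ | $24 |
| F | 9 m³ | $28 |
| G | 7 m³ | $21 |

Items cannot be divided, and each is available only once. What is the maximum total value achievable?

This is a 0/1 knapsack; check combinations near the capacity.
- C+E+F: volume 2+5+9=16, value 17+24+28=69
- C+E+G: volume 2+5+7=14, value 17+24+21=62
- C+D+F: volume 2+5+9=16, value 17+9+28=54
Best: $69.

$69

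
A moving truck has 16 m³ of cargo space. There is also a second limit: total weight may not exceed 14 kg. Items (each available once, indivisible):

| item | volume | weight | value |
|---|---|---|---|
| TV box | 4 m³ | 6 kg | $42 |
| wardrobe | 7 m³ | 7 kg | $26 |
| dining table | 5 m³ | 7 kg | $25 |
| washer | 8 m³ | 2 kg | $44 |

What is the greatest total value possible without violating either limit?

$86

Feasible sets respecting both limits:
- TV box+washer: volume 12, weight 8, value 86
- wardrobe+washer: volume 15, weight 9, value 70
- dining table+washer: volume 13, weight 9, value 69
Best: $86.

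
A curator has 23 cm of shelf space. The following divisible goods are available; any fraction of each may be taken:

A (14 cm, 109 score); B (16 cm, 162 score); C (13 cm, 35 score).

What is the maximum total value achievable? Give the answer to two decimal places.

216.50

Take in order of value per unit:
- B (162/16 per unit): all 16 → value 162, running total 162.00
- A (109/14 per unit): 7 of 14 → value 7×109/14 = 54.5000, running total 216.50
Total 216.50.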